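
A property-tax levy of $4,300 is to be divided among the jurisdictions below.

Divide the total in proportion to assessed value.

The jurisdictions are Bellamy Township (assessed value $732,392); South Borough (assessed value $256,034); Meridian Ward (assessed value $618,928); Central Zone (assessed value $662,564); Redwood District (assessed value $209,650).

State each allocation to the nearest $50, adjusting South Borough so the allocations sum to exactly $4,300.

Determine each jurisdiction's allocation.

Bellamy Township: $1,250; South Borough: $500; Meridian Ward: $1,050; Central Zone: $1,150; Redwood District: $350

Total assessed value = 2,479,568.
Unrounded shares: Bellamy Township 732,392/2,479,568 × $4,300 = 1,270.09; South Borough 256,034/2,479,568 × $4,300 = 444.01; Meridian Ward 618,928/2,479,568 × $4,300 = 1,073.33; Central Zone 662,564/2,479,568 × $4,300 = 1,149.00; Redwood District 209,650/2,479,568 × $4,300 = 363.57.
Rounded to nearest $50: Bellamy Township $1,250; South Borough $450; Meridian Ward $1,050; Central Zone $1,150; Redwood District $350. Sum = $4,250.
Difference $4,300 − $4,250 = +$50 applied to South Borough: South Borough becomes $500.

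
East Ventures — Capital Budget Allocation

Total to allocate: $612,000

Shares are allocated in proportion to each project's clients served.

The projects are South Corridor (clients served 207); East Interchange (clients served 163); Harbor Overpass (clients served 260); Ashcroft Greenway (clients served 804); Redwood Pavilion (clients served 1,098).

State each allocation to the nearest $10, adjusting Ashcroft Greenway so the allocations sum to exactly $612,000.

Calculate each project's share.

Total clients served = 2,532.
Raw shares: South Corridor 207/2,532 × $612,000 = 50,033.18; East Interchange 163/2,532 × $612,000 = 39,398.10; Harbor Overpass 260/2,532 × $612,000 = 62,843.60; Ashcroft Greenway 804/2,532 × $612,000 = 194,331.75; Redwood Pavilion 1,098/2,532 × $612,000 = 265,393.36.
Rounded to nearest $10: South Corridor $50,030; East Interchange $39,400; Harbor Overpass $62,840; Ashcroft Greenway $194,330; Redwood Pavilion $265,390. Sum = $611,990.
Difference $612,000 − $611,990 = +$10 applied to Ashcroft Greenway: Ashcroft Greenway becomes $194,340.

South Corridor: $50,030; East Interchange: $39,400; Harbor Overpass: $62,840; Ashcroft Greenway: $194,340; Redwood Pavilion: $265,390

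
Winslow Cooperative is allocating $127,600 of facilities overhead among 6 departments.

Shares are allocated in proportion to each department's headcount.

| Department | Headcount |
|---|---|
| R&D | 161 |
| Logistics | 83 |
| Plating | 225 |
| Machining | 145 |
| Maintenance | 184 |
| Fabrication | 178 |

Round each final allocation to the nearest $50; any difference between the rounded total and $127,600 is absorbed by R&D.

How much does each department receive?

Total headcount = 976.
Unrounded shares: R&D 161/976 × $127,600 = 21,048.77; Logistics 83/976 × $127,600 = 10,851.23; Plating 225/976 × $127,600 = 29,415.98; Machining 145/976 × $127,600 = 18,956.97; Maintenance 184/976 × $127,600 = 24,055.74; Fabrication 178/976 × $127,600 = 23,271.31.
At nearest $50: R&D $21,050; Logistics $10,850; Plating $29,400; Machining $18,950; Maintenance $24,050; Fabrication $23,250. Sum = $127,550.
Difference $127,600 − $127,550 = +$50 applied to R&D: R&D becomes $21,100.

R&D: $21,100 | Logistics: $10,850 | Plating: $29,400 | Machining: $18,950 | Maintenance: $24,050 | Fabrication: $23,250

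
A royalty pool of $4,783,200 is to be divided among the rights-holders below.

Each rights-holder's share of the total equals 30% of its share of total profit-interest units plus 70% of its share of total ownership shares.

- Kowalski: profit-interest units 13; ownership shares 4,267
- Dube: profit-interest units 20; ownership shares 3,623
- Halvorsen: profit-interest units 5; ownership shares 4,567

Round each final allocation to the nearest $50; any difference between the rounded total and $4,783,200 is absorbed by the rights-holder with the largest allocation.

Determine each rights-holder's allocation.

Profit-interest units total 38; ownership shares total 12,457.
Composite weights (30% profit-interest units + 70% ownership shares): Kowalski 0.3424; Dube 0.3615; Halvorsen 0.2961.
Raw shares: Kowalski 1,637,807.91; Dube 1,729,045.87; Halvorsen 1,416,346.22.
At nearest $50: Kowalski $1,637,800; Dube $1,729,050; Halvorsen $1,416,350. Sum = $4,783,200.
Sum already equals the total — no adjustment.

Kowalski: $1,637,800; Dube: $1,729,050; Halvorsen: $1,416,350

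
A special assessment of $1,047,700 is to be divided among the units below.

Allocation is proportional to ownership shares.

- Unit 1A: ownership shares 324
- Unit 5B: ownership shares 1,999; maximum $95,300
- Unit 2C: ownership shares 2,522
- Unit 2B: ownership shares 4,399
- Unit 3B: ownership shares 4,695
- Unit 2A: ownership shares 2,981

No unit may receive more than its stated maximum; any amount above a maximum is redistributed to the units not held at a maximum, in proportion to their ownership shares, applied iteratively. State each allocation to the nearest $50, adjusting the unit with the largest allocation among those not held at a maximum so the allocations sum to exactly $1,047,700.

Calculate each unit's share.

Sum of ownership shares: 16,920.
Proportional shares (ignoring caps): Unit 1A 20,062.34; Unit 5B 123,779.69; Unit 2C 156,164.27; Unit 2B 272,389.62; Unit 3B 290,718.17; Unit 2A 184,585.92.
Cap binds for Unit 5B ($95,300); remaining pool $952,400 reallocated over remaining ownership shares 14,921.
Shares after redistribution: Unit 1A 20,680.76 → $20,700; Unit 2C 160,978.00 → $161,000; Unit 2B 280,785.98 → $280,800; Unit 3B 299,679.51 → $299,700; Unit 2A 190,275.75 → $190,300.
Rounding difference −$100 applied to Unit 3B → $299,600.

Unit 1A: $20,700 | Unit 5B: $95,300 | Unit 2C: $161,000 | Unit 2B: $280,800 | Unit 3B: $299,600 | Unit 2A: $190,300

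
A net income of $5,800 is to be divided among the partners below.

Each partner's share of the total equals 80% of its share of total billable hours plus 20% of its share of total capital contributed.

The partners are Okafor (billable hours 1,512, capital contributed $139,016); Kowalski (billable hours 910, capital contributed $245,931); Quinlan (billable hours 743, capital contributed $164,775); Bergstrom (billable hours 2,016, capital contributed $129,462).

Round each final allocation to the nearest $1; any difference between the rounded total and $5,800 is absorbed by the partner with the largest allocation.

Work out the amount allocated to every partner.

Okafor: $1,592; Kowalski: $1,235; Quinlan: $947; Bergstrom: $2,026

Billable hours total 5,181; capital contributed total 679,184.
Blended shares (80% billable hours + 20% capital contributed): Okafor 0.2744; Kowalski 0.2129; Quinlan 0.1632; Bergstrom 0.3494.
Unrounded shares: Okafor 1,591.55; Kowalski 1,235.01; Quinlan 946.84; Bergstrom 2,026.60.
After rounding ($1): Okafor $1,592; Kowalski $1,235; Quinlan $947; Bergstrom $2,027. Sum = $5,801.
Difference $5,800 − $5,801 = −$1 applied to largest allocation (Bergstrom): Bergstrom becomes $2,026.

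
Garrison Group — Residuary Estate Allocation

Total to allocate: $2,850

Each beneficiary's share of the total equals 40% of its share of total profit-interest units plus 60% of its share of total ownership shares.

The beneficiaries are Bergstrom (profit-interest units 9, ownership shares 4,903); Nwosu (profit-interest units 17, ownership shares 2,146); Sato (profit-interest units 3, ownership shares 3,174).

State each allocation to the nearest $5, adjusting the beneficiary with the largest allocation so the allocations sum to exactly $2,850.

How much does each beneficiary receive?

Totals — profit-interest units 29, ownership shares 10,223.
Blended shares (40% profit-interest units + 60% ownership shares): Bergstrom 0.4119; Nwosu 0.3604; Sato 0.2277.
Raw shares: Bergstrom 1,173.92; Nwosu 1,027.24; Sato 648.85.
Rounded to nearest $5: Bergstrom $1,175; Nwosu $1,025; Sato $650. Sum = $2,850.
Sum already equals the total — no adjustment.

Bergstrom: $1,175 · Nwosu: $1,025 · Sato: $650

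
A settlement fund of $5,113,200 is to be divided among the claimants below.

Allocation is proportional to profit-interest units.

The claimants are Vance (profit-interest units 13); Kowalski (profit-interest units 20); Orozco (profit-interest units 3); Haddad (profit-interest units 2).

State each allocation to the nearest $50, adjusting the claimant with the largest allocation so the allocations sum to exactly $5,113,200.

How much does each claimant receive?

Combined profit-interest units = 38.
Unrounded shares: Vance 13/38 × $5,113,200 = 1,749,252.63; Kowalski 20/38 × $5,113,200 = 2,691,157.89; Orozco 3/38 × $5,113,200 = 403,673.68; Haddad 2/38 × $5,113,200 = 269,115.79.
At nearest $50: Vance $1,749,250; Kowalski $2,691,150; Orozco $403,650; Haddad $269,100. Sum = $5,113,150.
Difference $5,113,200 − $5,113,150 = +$50 applied to largest allocation (Kowalski): Kowalski becomes $2,691,200.

Vance: $1,749,250 · Kowalski: $2,691,200 · Orozco: $403,650 · Haddad: $269,100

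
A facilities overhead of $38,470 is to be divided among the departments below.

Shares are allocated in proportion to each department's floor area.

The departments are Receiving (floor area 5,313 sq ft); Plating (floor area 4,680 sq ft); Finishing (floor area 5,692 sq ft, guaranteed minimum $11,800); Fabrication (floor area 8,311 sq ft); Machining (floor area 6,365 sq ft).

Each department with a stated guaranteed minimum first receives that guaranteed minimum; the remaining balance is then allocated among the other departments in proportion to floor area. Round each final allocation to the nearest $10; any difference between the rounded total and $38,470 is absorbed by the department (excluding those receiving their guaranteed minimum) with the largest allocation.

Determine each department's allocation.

Fund the minimums — Finishing $11,800. Remaining pool $26,670.
Remaining pool split over remaining floor area 24,669: Receiving 5,743.96 → $5,740; Plating 5,059.61 → $5,060; Fabrication 8,985.14 → $8,990; Machining 6,881.29 → $6,880.

Receiving: $5,740 | Plating: $5,060 | Finishing: $11,800 | Fabrication: $8,990 | Machining: $6,880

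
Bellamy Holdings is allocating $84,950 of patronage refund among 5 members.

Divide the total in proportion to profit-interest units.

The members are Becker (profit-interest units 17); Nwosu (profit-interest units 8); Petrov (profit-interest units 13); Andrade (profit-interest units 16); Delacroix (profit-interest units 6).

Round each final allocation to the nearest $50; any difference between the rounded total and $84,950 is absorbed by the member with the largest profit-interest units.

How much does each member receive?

Becker: $24,050 · Nwosu: $11,350 · Petrov: $18,400 · Andrade: $22,650 · Delacroix: $8,500

Total profit-interest units = 17 + 8 + 13 + 16 + 6 = 60.
Proportional shares: Becker 24,069.17; Nwosu 11,326.67; Petrov 18,405.83; Andrade 22,653.33; Delacroix 8,495.00.
Rounded to nearest $50: Becker $24,050; Nwosu $11,350; Petrov $18,400; Andrade $22,650; Delacroix $8,500. Sum = $84,950.
Sum already equals the total — no adjustment.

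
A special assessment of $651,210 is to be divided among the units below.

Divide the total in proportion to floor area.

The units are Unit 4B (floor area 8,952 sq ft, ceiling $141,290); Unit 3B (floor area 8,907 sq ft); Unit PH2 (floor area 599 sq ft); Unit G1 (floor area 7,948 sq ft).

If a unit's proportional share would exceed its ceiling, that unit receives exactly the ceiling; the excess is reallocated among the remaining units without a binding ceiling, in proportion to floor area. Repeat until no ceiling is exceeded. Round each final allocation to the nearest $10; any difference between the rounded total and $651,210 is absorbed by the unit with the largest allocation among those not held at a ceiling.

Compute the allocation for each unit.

Sum of floor area: 26,406.
Proportional shares (ignoring caps): Unit 4B 220,769.22; Unit 3B 219,659.45; Unit PH2 14,772.20; Unit G1 196,009.13.
Capped: Unit 4B ($141,290); residual $509,920 reallocated over remaining floor area 17,454.
Remaining shares: Unit 3B 260,218.71 → $260,220; Unit PH2 17,499.83 → $17,500; Unit G1 232,201.45 → $232,200.

Unit 4B: $141,290 · Unit 3B: $260,220 · Unit PH2: $17,500 · Unit G1: $232,200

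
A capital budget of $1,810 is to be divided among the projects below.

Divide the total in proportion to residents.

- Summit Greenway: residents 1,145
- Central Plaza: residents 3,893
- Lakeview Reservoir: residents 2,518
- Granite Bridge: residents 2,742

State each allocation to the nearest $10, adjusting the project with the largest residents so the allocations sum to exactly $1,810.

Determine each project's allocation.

Summit Greenway: $200 | Central Plaza: $690 | Lakeview Reservoir: $440 | Granite Bridge: $480

Total residents = 10,298.
Pro-rata amounts: Summit Greenway 1,145/10,298 × $1,810 = 201.25; Central Plaza 3,893/10,298 × $1,810 = 684.24; Lakeview Reservoir 2,518/10,298 × $1,810 = 442.57; Granite Bridge 2,742/10,298 × $1,810 = 481.94.
At nearest $10: Summit Greenway $200; Central Plaza $680; Lakeview Reservoir $440; Granite Bridge $480. Sum = $1,800.
Difference $1,810 − $1,800 = +$10 applied to largest residents (Central Plaza): Central Plaza becomes $690.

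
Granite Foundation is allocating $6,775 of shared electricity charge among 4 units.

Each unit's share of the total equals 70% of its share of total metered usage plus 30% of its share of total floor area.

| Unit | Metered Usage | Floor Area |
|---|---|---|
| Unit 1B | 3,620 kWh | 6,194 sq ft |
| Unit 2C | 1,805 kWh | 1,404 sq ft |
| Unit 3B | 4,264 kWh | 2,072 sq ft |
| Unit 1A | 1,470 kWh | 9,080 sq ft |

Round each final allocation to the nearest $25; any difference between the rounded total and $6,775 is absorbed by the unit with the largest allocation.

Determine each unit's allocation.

Unit 1B: $2,225; Unit 2C: $925; Unit 3B: $2,025; Unit 1A: $1,600

Metered usage total 11,159; floor area total 18,750.
Blended shares (70% metered usage + 30% floor area): Unit 1B 0.3262; Unit 2C 0.1357; Unit 3B 0.3006; Unit 1A 0.2375.
Unrounded shares: Unit 1B 2,209.91; Unit 2C 919.31; Unit 3B 2,036.78; Unit 1A 1,609.01.
Rounded to nearest $25: Unit 1B $2,200; Unit 2C $925; Unit 3B $2,025; Unit 1A $1,600. Sum = $6,750.
Difference $6,775 − $6,750 = +$25 applied to largest allocation (Unit 1B): Unit 1B becomes $2,225.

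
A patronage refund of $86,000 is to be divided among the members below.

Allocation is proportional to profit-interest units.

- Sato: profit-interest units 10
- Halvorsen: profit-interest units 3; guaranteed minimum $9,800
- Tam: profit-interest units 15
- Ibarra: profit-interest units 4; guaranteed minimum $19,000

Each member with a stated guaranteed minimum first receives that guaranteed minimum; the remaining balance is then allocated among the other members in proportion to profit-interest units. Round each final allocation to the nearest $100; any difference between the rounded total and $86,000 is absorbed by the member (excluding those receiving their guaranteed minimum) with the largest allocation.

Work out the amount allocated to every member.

Guaranteed amounts: Halvorsen $9,800; Ibarra $19,000. Residual $57,200.
Residual split over remaining profit-interest units 25: Sato 22,880.00 → $22,900; Tam 34,320.00 → $34,300.

Sato: $22,900 · Halvorsen: $9,800 · Tam: $34,300 · Ibarra: $19,000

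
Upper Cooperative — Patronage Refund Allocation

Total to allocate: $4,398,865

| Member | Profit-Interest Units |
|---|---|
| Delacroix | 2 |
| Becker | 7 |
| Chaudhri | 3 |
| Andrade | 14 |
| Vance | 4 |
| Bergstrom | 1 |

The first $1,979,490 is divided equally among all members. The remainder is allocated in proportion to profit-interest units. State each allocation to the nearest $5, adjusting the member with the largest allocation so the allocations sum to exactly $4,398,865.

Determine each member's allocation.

Delacroix: $486,005; Becker: $876,225; Chaudhri: $564,050; Andrade: $1,422,535; Vance: $642,090; Bergstrom: $407,960

Equal tier: $1,979,490 ÷ 6 = $329,915 apiece.
Remainder $2,419,375 by profit-interest units (total 31): Delacroix 156,088.71 → $156,090; Becker 546,310.48 → $546,310; Chaudhri 234,133.06 → $234,135; Andrade 1,092,620.97 → $1,092,620; Vance 312,177.42 → $312,175; Bergstrom 78,044.35 → $78,045.
Totals: Delacroix $329,915 + $156,090 = $486,005; Becker $329,915 + $546,310 = $876,225; Chaudhri $329,915 + $234,135 = $564,050; Andrade $329,915 + $1,092,620 = $1,422,535; Vance $329,915 + $312,175 = $642,090; Bergstrom $329,915 + $78,045 = $407,960.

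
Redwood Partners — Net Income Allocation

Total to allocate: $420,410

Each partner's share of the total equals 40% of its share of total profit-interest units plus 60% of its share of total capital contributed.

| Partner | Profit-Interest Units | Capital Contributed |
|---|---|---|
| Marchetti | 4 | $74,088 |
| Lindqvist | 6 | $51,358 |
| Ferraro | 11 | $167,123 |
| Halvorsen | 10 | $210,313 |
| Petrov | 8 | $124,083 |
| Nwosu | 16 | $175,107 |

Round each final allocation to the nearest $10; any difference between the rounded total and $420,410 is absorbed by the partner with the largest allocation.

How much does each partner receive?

Profit-interest units total 55; capital contributed total 802,072.
Blended shares (40% profit-interest units + 60% capital contributed): Marchetti 0.0845; Lindqvist 0.0821; Ferraro 0.2050; Halvorsen 0.2301; Petrov 0.1510; Nwosu 0.2474.
Unrounded shares: Marchetti 35,530.26; Lindqvist 34,496.89; Ferraro 86,191.81; Halvorsen 96,717.23; Petrov 63,483.45; Nwosu 103,990.36.
Rounded to nearest $10: Marchetti $35,530; Lindqvist $34,500; Ferraro $86,190; Halvorsen $96,720; Petrov $63,480; Nwosu $103,990. Sum = $420,410.
Rounded total matches; no reconciliation needed.

Marchetti: $35,530 · Lindqvist: $34,500 · Ferraro: $86,190 · Halvorsen: $96,720 · Petrov: $63,480 · Nwosu: $103,990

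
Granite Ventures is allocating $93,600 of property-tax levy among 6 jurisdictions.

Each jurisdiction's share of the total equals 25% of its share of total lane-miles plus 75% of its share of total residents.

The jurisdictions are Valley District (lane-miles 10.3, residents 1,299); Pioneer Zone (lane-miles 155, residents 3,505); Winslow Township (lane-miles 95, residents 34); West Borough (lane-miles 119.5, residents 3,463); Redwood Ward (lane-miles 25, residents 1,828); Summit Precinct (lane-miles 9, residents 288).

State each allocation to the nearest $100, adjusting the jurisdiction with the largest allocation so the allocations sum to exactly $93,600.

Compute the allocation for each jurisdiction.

Totals — lane-miles 413.8, residents 10,417.
Blended shares (25% lane-miles + 75% residents): Valley District 0.0997; Pioneer Zone 0.3460; Winslow Township 0.0598; West Borough 0.3215; Redwood Ward 0.1467; Summit Precinct 0.0262.
Proportional shares: Valley District 9,336.40; Pioneer Zone 32,385.24; Winslow Township 5,601.29; West Borough 30,094.72; Redwood Ward 13,732.59; Summit Precinct 2,449.77.
At nearest $100: Valley District $9,300; Pioneer Zone $32,400; Winslow Township $5,600; West Borough $30,100; Redwood Ward $13,700; Summit Precinct $2,400. Sum = $93,500.
Difference $93,600 − $93,500 = +$100 applied to largest allocation (Pioneer Zone): Pioneer Zone becomes $32,500.

Valley District: $9,300 · Pioneer Zone: $32,500 · Winslow Township: $5,600 · West Borough: $30,100 · Redwood Ward: $13,700 · Summit Precinct: $2,400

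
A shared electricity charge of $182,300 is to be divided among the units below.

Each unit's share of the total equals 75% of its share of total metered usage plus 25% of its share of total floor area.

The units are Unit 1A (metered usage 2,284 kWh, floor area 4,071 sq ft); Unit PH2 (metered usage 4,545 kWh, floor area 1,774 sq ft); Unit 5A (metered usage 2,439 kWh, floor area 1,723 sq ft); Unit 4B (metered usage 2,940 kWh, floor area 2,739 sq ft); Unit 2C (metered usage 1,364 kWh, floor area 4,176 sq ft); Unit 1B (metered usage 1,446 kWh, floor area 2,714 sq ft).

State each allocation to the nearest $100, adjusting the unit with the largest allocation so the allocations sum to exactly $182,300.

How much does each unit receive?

Totals — metered usage 15,018, floor area 17,197.
Composite weights (75% metered usage + 25% floor area): Unit 1A 0.1732; Unit PH2 0.2528; Unit 5A 0.1469; Unit 4B 0.1866; Unit 2C 0.1288; Unit 1B 0.1117.
Raw shares: Unit 1A 31,582.56; Unit PH2 46,079.43; Unit 5A 26,771.08; Unit 4B 34,024.80; Unit 2C 23,485.07; Unit 1B 20,357.06.
Rounded to nearest $100: Unit 1A $31,600; Unit PH2 $46,100; Unit 5A $26,800; Unit 4B $34,000; Unit 2C $23,500; Unit 1B $20,400. Sum = $182,400.
Difference $182,300 − $182,400 = −$100 applied to largest allocation (Unit PH2): Unit PH2 becomes $46,000.

Unit 1A: $31,600 · Unit PH2: $46,000 · Unit 5A: $26,800 · Unit 4B: $34,000 · Unit 2C: $23,500 · Unit 1B: $20,400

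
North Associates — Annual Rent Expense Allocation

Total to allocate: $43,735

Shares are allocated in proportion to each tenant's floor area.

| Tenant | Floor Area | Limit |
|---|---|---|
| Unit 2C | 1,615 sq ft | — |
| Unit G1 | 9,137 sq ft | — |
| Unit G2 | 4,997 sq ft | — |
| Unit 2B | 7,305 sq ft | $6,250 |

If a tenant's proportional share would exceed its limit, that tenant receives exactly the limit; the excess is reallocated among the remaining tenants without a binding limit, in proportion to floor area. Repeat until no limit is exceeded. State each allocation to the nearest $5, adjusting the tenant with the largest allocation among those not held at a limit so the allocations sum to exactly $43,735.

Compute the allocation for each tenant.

Total floor area = 23,054.
Pro-rata shares before constraints: Unit 2C 3,063.76; Unit G1 17,333.51; Unit G2 9,479.65; Unit 2B 13,858.08.
Held at cap: Unit 2B ($6,250); remaining pool $37,485 reallocated over remaining floor area 15,749.
Redistributed shares: Unit 2C 3,843.94 → $3,845; Unit G1 21,747.44 → $21,745; Unit G2 11,893.62 → $11,895.

Unit 2C: $3,845 | Unit G1: $21,745 | Unit G2: $11,895 | Unit 2B: $6,250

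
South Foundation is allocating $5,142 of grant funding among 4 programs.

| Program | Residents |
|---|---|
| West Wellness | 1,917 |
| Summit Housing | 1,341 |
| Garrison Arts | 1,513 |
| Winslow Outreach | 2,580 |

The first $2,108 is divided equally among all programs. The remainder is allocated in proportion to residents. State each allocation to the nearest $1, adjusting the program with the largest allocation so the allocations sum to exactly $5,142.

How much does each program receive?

West Wellness: $1,318; Summit Housing: $1,080; Garrison Arts: $1,151; Winslow Outreach: $1,593

$2,108 shared equally gives $527 per program.
Remainder $3,034 by residents (total 7,351): West Wellness 791.21 → $791; Summit Housing 553.47 → $553; Garrison Arts 624.46 → $624; Winslow Outreach 1,064.85 → $1,065.
Rounding difference +$1 on remainder applied to Winslow Outreach.
Totals: West Wellness $527 + $791 = $1,318; Summit Housing $527 + $553 = $1,080; Garrison Arts $527 + $624 = $1,151; Winslow Outreach $527 + $1,066 = $1,593.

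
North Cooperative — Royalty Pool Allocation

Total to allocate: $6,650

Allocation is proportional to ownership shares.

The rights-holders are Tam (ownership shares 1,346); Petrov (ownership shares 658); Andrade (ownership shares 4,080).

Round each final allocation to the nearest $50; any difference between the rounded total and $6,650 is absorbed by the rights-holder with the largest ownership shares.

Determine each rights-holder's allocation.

Tam: $1,450 | Petrov: $700 | Andrade: $4,500

Sum of ownership shares: 6,084.
Proportional shares: Tam 1,346/6,084 × $6,650 = 1,471.22; Petrov 658/6,084 × $6,650 = 719.21; Andrade 4,080/6,084 × $6,650 = 4,459.57.
After rounding ($50): Tam $1,450; Petrov $700; Andrade $4,450. Sum = $6,600.
Difference $6,650 − $6,600 = +$50 applied to largest ownership shares (Andrade): Andrade becomes $4,500.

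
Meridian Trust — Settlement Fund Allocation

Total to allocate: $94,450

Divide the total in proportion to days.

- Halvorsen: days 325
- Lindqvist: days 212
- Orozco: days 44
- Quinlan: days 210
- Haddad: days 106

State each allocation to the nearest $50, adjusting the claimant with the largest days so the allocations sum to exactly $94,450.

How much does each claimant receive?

Total days = 897.
Pro-rata amounts: Halvorsen 325/897 × $94,450 = 34,221.01; Lindqvist 212/897 × $94,450 = 22,322.63; Orozco 44/897 × $94,450 = 4,633.00; Quinlan 210/897 × $94,450 = 22,112.04; Haddad 106/897 × $94,450 = 11,161.32.
After rounding ($50): Halvorsen $34,200; Lindqvist $22,300; Orozco $4,650; Quinlan $22,100; Haddad $11,150. Sum = $94,400.
Difference $94,450 − $94,400 = +$50 applied to largest days (Halvorsen): Halvorsen becomes $34,250.

Halvorsen: $34,250; Lindqvist: $22,300; Orozco: $4,650; Quinlan: $22,100; Haddad: $11,150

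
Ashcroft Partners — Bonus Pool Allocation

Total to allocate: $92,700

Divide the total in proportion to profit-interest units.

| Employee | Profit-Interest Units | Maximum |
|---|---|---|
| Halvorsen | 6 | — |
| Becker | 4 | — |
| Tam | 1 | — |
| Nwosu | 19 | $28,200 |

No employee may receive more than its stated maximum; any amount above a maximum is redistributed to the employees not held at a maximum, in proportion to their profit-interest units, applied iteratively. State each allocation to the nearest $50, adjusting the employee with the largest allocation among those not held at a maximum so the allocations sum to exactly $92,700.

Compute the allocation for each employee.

Halvorsen: $35,200 · Becker: $23,450 · Tam: $5,850 · Nwosu: $28,200

Sum of profit-interest units: 30.
Unconstrained shares: Halvorsen 18,540.00; Becker 12,360.00; Tam 3,090.00; Nwosu 58,710.00.
Held at cap: Nwosu ($28,200); residual $64,500 reallocated over remaining profit-interest units 11.
Shares after redistribution: Halvorsen 35,181.82 → $35,200; Becker 23,454.55 → $23,450; Tam 5,863.64 → $5,850.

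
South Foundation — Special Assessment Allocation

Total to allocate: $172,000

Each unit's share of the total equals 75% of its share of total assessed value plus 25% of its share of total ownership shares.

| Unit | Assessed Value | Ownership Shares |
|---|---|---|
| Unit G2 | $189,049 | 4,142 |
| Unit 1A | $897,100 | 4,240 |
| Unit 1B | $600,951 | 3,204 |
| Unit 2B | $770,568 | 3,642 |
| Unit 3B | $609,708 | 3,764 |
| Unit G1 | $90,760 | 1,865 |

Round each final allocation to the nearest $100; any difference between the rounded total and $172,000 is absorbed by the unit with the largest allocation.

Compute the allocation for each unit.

Assessed value total 3,158,136; ownership shares total 20,857.
Combined weights (75% assessed value + 25% ownership shares): Unit G2 0.0945; Unit 1A 0.2639; Unit 1B 0.1811; Unit 2B 0.2267; Unit 3B 0.1899; Unit G1 0.0439.
Pro-rata amounts: Unit G2 16,261.45; Unit 1A 45,385.17; Unit 1B 31,152.53; Unit 2B 38,983.86; Unit 3B 32,664.75; Unit G1 7,552.25.
After rounding ($100): Unit G2 $16,300; Unit 1A $45,400; Unit 1B $31,200; Unit 2B $39,000; Unit 3B $32,700; Unit G1 $7,600. Sum = $172,200.
Difference $172,000 − $172,200 = −$200 applied to largest allocation (Unit 1A): Unit 1A becomes $45,200.

Unit G2: $16,300 | Unit 1A: $45,200 | Unit 1B: $31,200 | Unit 2B: $39,000 | Unit 3B: $32,700 | Unit G1: $7,600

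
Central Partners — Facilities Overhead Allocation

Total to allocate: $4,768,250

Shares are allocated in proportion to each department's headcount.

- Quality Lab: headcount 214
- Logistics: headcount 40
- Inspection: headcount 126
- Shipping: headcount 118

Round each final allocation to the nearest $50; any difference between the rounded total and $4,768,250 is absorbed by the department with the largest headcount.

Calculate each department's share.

Sum of headcount: 214 + 40 + 126 + 118 = 498.
Pro-rata amounts: Quality Lab 2,049,007.03; Logistics 382,991.97; Inspection 1,206,424.70; Shipping 1,129,826.31.
Rounded to nearest $50: Quality Lab $2,049,000; Logistics $383,000; Inspection $1,206,400; Shipping $1,129,850. Sum = $4,768,250.
Rounded total matches; no reconciliation needed.

Quality Lab: $2,049,000 · Logistics: $383,000 · Inspection: $1,206,400 · Shipping: $1,129,850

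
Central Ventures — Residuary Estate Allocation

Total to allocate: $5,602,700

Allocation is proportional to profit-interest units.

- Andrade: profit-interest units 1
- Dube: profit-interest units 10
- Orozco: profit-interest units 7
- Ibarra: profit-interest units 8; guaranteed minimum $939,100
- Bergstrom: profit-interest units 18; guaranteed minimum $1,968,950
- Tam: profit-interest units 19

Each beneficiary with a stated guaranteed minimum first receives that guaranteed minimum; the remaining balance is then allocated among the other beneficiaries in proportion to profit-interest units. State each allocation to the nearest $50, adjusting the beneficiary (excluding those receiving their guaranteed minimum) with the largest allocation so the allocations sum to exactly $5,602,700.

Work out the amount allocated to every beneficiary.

Guaranteed amounts: Ibarra $939,100; Bergstrom $1,968,950. Residual $2,694,650.
Residual split over remaining profit-interest units 37: Andrade 72,828.38 → $72,850; Dube 728,283.78 → $728,300; Orozco 509,798.65 → $509,800; Tam 1,383,739.19 → $1,383,750.
Rounding difference −$50 applied to Tam → $1,383,700.

Andrade: $72,850; Dube: $728,300; Orozco: $509,800; Ibarra: $939,100; Bergstrom: $1,968,950; Tam: $1,383,700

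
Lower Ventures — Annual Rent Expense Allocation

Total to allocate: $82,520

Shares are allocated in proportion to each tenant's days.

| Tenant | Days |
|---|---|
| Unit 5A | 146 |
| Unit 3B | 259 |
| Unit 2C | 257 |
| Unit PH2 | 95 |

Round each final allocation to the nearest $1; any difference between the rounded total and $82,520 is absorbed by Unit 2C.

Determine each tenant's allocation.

Unit 5A: $15,915 · Unit 3B: $28,233 · Unit 2C: $28,016 · Unit PH2: $10,356

Sum of days: 757.
Raw shares: Unit 5A 146/757 × $82,520 = 15,915.35; Unit 3B 259/757 × $82,520 = 28,233.39; Unit 2C 257/757 × $82,520 = 28,015.38; Unit PH2 95/757 × $82,520 = 10,355.88.
At nearest $1: Unit 5A $15,915; Unit 3B $28,233; Unit 2C $28,015; Unit PH2 $10,356. Sum = $82,519.
Difference $82,520 − $82,519 = +$1 applied to Unit 2C: Unit 2C becomes $28,016.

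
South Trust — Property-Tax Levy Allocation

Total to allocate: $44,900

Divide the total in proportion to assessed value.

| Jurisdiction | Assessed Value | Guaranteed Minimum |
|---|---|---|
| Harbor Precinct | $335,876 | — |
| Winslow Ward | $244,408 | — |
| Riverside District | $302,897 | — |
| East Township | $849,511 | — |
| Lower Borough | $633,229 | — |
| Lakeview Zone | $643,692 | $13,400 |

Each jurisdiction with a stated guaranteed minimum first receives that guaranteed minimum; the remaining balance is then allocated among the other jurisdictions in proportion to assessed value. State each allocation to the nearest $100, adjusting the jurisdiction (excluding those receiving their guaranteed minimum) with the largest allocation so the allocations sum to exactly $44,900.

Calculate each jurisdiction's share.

Guaranteed amounts: Lakeview Zone $13,400. Balance $31,500.
Balance split over remaining assessed value 2,365,921: Harbor Precinct 4,471.87 → $4,500; Winslow Ward 3,254.06 → $3,300; Riverside District 4,032.79 → $4,000; East Township 11,310.44 → $11,300; Lower Borough 8,430.85 → $8,400.

Harbor Precinct: $4,500; Winslow Ward: $3,300; Riverside District: $4,000; East Township: $11,300; Lower Borough: $8,400; Lakeview Zone: $13,400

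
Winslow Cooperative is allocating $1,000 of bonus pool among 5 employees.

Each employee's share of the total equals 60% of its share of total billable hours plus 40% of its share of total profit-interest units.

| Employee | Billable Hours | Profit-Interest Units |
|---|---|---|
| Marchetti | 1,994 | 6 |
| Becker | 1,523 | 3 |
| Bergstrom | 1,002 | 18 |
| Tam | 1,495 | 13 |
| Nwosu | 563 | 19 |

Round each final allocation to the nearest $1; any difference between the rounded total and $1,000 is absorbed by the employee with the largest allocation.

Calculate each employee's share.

Totals — billable hours 6,577, profit-interest units 59.
Composite weights (60% billable hours + 40% profit-interest units): Marchetti 0.2226; Becker 0.1593; Bergstrom 0.2134; Tam 0.2245; Nwosu 0.1802.
Raw shares: Marchetti 222.58; Becker 159.28; Bergstrom 213.44; Tam 224.52; Nwosu 180.17.
At nearest $1: Marchetti $223; Becker $159; Bergstrom $213; Tam $225; Nwosu $180. Sum = $1,000.
Sum already equals the total — no adjustment.

Marchetti: $223 · Becker: $159 · Bergstrom: $213 · Tam: $225 · Nwosu: $180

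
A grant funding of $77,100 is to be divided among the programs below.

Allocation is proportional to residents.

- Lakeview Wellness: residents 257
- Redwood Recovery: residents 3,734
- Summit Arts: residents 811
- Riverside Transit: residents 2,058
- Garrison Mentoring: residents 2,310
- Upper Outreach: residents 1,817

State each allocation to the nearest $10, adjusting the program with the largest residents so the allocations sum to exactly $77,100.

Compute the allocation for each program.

Lakeview Wellness: $1,800; Redwood Recovery: $26,210; Summit Arts: $5,690; Riverside Transit: $14,440; Garrison Mentoring: $16,210; Upper Outreach: $12,750

Total residents = 10,987.
Unrounded shares: Lakeview Wellness 257/10,987 × $77,100 = 1,803.47; Redwood Recovery 3,734/10,987 × $77,100 = 26,202.91; Summit Arts 811/10,987 × $77,100 = 5,691.10; Riverside Transit 2,058/10,987 × $77,100 = 14,441.78; Garrison Mentoring 2,310/10,987 × $77,100 = 16,210.16; Upper Outreach 1,817/10,987 × $77,100 = 12,750.59.
Rounded to nearest $10: Lakeview Wellness $1,800; Redwood Recovery $26,200; Summit Arts $5,690; Riverside Transit $14,440; Garrison Mentoring $16,210; Upper Outreach $12,750. Sum = $77,090.
Difference $77,100 − $77,090 = +$10 applied to largest residents (Redwood Recovery): Redwood Recovery becomes $26,210.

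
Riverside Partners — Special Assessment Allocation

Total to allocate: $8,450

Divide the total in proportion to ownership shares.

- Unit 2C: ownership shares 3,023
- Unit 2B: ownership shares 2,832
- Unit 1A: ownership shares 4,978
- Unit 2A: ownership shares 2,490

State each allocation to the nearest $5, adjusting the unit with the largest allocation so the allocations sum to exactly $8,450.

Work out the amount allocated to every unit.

Total ownership shares = 13,323.
Unrounded shares: Unit 2C 3,023/13,323 × $8,450 = 1,917.31; Unit 2B 2,832/13,323 × $8,450 = 1,796.17; Unit 1A 4,978/13,323 × $8,450 = 3,157.25; Unit 2A 2,490/13,323 × $8,450 = 1,579.26.
At nearest $5: Unit 2C $1,915; Unit 2B $1,795; Unit 1A $3,155; Unit 2A $1,580. Sum = $8,445.
Difference $8,450 − $8,445 = +$5 applied to largest allocation (Unit 1A): Unit 1A becomes $3,160.

Unit 2C: $1,915; Unit 2B: $1,795; Unit 1A: $3,160; Unit 2A: $1,580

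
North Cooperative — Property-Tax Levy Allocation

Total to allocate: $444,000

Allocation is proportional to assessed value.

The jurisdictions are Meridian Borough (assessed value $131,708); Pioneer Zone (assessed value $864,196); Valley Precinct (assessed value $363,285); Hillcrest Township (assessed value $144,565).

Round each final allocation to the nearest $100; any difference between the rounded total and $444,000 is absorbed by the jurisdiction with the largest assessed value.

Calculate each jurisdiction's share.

Meridian Borough: $38,900 | Pioneer Zone: $255,100 | Valley Precinct: $107,300 | Hillcrest Township: $42,700

Assessed value total: 1,503,754.
Pro-rata amounts: Meridian Borough 131,708/1,503,754 × $444,000 = 38,888.24; Pioneer Zone 864,196/1,503,754 × $444,000 = 255,163.43; Valley Precinct 363,285/1,503,754 × $444,000 = 107,263.91; Hillcrest Township 144,565/1,503,754 × $444,000 = 42,684.42.
Rounded to nearest $100: Meridian Borough $38,900; Pioneer Zone $255,200; Valley Precinct $107,300; Hillcrest Township $42,700. Sum = $444,100.
Difference $444,000 − $444,100 = −$100 applied to largest assessed value (Pioneer Zone): Pioneer Zone becomes $255,100.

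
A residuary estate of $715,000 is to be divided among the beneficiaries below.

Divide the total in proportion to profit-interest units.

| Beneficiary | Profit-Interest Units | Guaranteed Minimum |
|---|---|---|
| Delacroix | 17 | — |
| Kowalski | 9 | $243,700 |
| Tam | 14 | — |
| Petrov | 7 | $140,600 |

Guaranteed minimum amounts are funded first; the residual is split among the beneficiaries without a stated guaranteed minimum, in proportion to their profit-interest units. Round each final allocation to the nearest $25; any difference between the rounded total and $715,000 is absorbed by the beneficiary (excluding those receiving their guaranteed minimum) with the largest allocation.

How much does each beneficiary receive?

Minimums first: Kowalski $243,700; Petrov $140,600. Remaining pool $330,700.
Remaining pool split over remaining profit-interest units 31: Delacroix 181,351.61 → $181,350; Tam 149,348.39 → $149,350.

Delacroix: $181,350 · Kowalski: $243,700 · Tam: $149,350 · Petrov: $140,600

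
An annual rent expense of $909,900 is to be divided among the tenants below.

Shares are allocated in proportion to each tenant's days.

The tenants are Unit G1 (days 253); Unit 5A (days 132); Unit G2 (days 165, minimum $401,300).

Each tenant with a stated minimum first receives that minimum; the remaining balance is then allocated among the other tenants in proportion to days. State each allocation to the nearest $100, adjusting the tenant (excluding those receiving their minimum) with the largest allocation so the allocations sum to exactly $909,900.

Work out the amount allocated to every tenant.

Unit G1: $334,200 · Unit 5A: $174,400 · Unit G2: $401,300

Minimums first: Unit G2 $401,300. Balance $508,600.
Balance split over remaining days 385: Unit G1 334,222.86 → $334,200; Unit 5A 174,377.14 → $174,400.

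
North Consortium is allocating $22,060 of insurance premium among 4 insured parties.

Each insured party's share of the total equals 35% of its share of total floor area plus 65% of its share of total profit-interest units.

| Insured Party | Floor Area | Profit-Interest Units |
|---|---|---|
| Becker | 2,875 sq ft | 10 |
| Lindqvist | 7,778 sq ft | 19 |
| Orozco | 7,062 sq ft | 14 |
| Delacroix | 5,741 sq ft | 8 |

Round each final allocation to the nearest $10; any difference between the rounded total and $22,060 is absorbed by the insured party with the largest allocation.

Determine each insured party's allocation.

Totals — floor area 23,456, profit-interest units 51.
Composite weights (35% floor area + 65% profit-interest units): Becker 0.1704; Lindqvist 0.3582; Orozco 0.2838; Delacroix 0.1876.
Pro-rata amounts: Becker 3,757.93; Lindqvist 7,902.26; Orozco 6,260.79; Delacroix 4,139.02.
At nearest $10: Becker $3,760; Lindqvist $7,900; Orozco $6,260; Delacroix $4,140. Sum = $22,060.
Rounded total matches; no reconciliation needed.

Becker: $3,760 | Lindqvist: $7,900 | Orozco: $6,260 | Delacroix: $4,140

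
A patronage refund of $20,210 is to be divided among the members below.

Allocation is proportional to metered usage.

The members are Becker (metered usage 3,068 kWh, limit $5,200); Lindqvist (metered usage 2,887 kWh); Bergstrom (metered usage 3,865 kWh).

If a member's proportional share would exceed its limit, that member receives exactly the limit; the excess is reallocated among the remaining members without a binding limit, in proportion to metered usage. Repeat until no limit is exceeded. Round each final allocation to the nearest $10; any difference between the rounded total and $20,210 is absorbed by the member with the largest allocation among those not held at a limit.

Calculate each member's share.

Becker: $5,200 | Lindqvist: $6,420 | Bergstrom: $8,590

Combined metered usage = 9,820.
Pro-rata shares before constraints: Becker 6,314.08; Lindqvist 5,941.58; Bergstrom 7,954.34.
Cap binds for Becker ($5,200); balance $15,010 reallocated over remaining metered usage 6,752.
Shares after redistribution: Lindqvist 6,417.93 → $6,420; Bergstrom 8,592.07 → $8,590.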